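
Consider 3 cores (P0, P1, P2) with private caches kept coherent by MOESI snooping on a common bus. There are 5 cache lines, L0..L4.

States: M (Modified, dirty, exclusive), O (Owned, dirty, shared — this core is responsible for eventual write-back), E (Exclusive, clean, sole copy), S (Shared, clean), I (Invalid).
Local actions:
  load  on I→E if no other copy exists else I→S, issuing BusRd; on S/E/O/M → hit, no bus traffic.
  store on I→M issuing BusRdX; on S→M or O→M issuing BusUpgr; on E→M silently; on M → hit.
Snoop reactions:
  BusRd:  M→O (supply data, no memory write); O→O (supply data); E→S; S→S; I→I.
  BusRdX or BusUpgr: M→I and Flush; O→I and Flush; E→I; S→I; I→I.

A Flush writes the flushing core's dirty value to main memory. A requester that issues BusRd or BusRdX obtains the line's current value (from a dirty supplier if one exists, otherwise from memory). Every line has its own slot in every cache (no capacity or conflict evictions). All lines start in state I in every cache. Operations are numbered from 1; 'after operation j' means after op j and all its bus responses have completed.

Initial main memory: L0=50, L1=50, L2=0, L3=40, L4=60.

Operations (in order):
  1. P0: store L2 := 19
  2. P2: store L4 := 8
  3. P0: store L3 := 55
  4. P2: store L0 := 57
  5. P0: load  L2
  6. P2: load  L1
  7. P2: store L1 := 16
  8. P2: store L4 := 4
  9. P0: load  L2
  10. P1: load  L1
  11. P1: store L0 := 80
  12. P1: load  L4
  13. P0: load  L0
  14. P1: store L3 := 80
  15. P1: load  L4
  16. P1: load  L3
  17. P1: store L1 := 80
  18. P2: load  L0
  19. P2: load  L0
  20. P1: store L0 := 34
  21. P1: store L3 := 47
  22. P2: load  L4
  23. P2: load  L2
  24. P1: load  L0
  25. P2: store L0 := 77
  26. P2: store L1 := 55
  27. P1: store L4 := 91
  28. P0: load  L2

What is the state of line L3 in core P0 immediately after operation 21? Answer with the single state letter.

state = I

step 1: P0: store L2 := 19  ⟶  MII  (L2)  txn=BusRdX  M[L2]=0
step 2: P2: store L4 := 8  ⟶  IIM  (L4)  txn=BusRdX  M[L4]=60
step 3: P0: store L3 := 55  ⟶  MII  (L3)  txn=BusRdX  M[L3]=40
step 4: P2: store L0 := 57  ⟶  IIM  (L0)  txn=BusRdX  M[L0]=50
step 5: P0: load  L2  ⟶  MII  (L2)  txn=∅  M[L2]=0
step 6: P2: load  L1  ⟶  IIE  (L1)  txn=BusRd  M[L1]=50
step 7: P2: store L1 := 16  ⟶  IIM  (L1)  txn=∅  M[L1]=50
step 8: P2: store L4 := 4  ⟶  IIM  (L4)  txn=∅  M[L4]=60
step 9: P0: load  L2  ⟶  MII  (L2)  txn=∅  M[L2]=0
step 10: P1: load  L1  ⟶  ISO  (L1)  txn=BusRd  M[L1]=50
step 11: P1: store L0 := 80  ⟶  IMI  (L0)  txn=BusRdX+Flush  M[L0]=57
step 12: P1: load  L4  ⟶  ISO  (L4)  txn=BusRd  M[L4]=60
step 13: P0: load  L0  ⟶  SOI  (L0)  txn=BusRd  M[L0]=57
step 14: P1: store L3 := 80  ⟶  IMI  (L3)  txn=BusRdX+Flush  M[L3]=55
step 15: P1: load  L4  ⟶  ISO  (L4)  txn=∅  M[L4]=60
step 16: P1: load  L3  ⟶  IMI  (L3)  txn=∅  M[L3]=55
step 17: P1: store L1 := 80  ⟶  IMI  (L1)  txn=BusUpgr+Flush  M[L1]=16
step 18: P2: load  L0  ⟶  SOS  (L0)  txn=BusRd  M[L0]=57
step 19: P2: load  L0  ⟶  SOS  (L0)  txn=∅  M[L0]=57
step 20: P1: store L0 := 34  ⟶  IMI  (L0)  txn=BusUpgr  M[L0]=57
step 21: P1: store L3 := 47  ⟶  IMI  (L3)  txn=∅  M[L3]=55
step 22: P2: load  L4  ⟶  ISO  (L4)  txn=∅  M[L4]=60
step 23: P2: load  L2  ⟶  OIS  (L2)  txn=BusRd  M[L2]=0
step 24: P1: load  L0  ⟶  IMI  (L0)  txn=∅  M[L0]=57
step 25: P2: store L0 := 77  ⟶  IIM  (L0)  txn=BusRdX+Flush  M[L0]=34
step 26: P2: store L1 := 55  ⟶  IIM  (L1)  txn=BusRdX+Flush  M[L1]=80
step 27: P1: store L4 := 91  ⟶  IMI  (L4)  txn=BusUpgr+Flush  M[L4]=4
step 28: P0: load  L2  ⟶  OIS  (L2)  txn=∅  M[L2]=0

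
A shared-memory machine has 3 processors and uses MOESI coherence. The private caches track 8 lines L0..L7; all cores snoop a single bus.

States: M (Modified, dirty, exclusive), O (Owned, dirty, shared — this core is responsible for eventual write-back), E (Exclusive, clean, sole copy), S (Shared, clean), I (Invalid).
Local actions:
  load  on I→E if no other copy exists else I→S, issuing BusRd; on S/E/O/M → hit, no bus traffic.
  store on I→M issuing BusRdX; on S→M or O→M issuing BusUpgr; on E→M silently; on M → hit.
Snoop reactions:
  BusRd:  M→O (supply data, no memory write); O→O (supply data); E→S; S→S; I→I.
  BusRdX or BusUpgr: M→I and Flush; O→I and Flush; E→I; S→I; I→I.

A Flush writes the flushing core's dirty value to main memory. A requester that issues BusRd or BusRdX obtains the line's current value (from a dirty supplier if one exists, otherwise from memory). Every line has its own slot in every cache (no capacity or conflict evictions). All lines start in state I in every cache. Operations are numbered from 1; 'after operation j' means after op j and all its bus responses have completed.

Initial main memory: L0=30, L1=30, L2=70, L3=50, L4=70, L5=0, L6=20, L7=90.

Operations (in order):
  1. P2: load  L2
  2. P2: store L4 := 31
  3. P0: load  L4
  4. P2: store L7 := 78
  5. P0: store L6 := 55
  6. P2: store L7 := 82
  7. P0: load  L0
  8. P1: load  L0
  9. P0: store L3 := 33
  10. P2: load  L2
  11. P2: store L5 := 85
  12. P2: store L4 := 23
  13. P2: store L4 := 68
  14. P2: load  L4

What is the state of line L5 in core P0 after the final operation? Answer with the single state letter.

state = I

[1] P2: load  L2 | P0:I, P1:I, P2:E(70) | bus: BusRd
[2] P2: store L4 := 31 | P0:I, P1:I, P2:M(31) | bus: BusRdX
[3] P0: load  L4 | P0:S(31), P1:I, P2:O(31) | bus: BusRd
[4] P2: store L7 := 78 | P0:I, P1:I, P2:M(78) | bus: BusRdX
[5] P0: store L6 := 55 | P0:M(55), P1:I, P2:I | bus: BusRdX
[6] P2: store L7 := 82 | P0:I, P1:I, P2:M(82) | bus: none
[7] P0: load  L0 | P0:E(30), P1:I, P2:I | bus: BusRd
[8] P1: load  L0 | P0:S(30), P1:S(30), P2:I | bus: BusRd
[9] P0: store L3 := 33 | P0:M(33), P1:I, P2:I | bus: BusRdX
[10] P2: load  L2 | P0:I, P1:I, P2:E(70) | bus: none
[11] P2: store L5 := 85 | P0:I, P1:I, P2:M(85) | bus: BusRdX
[12] P2: store L4 := 23 | P0:I, P1:I, P2:M(23) | bus: BusUpgr
[13] P2: store L4 := 68 | P0:I, P1:I, P2:M(68) | bus: none
[14] P2: load  L4 | P0:I, P1:I, P2:M(68) | bus: none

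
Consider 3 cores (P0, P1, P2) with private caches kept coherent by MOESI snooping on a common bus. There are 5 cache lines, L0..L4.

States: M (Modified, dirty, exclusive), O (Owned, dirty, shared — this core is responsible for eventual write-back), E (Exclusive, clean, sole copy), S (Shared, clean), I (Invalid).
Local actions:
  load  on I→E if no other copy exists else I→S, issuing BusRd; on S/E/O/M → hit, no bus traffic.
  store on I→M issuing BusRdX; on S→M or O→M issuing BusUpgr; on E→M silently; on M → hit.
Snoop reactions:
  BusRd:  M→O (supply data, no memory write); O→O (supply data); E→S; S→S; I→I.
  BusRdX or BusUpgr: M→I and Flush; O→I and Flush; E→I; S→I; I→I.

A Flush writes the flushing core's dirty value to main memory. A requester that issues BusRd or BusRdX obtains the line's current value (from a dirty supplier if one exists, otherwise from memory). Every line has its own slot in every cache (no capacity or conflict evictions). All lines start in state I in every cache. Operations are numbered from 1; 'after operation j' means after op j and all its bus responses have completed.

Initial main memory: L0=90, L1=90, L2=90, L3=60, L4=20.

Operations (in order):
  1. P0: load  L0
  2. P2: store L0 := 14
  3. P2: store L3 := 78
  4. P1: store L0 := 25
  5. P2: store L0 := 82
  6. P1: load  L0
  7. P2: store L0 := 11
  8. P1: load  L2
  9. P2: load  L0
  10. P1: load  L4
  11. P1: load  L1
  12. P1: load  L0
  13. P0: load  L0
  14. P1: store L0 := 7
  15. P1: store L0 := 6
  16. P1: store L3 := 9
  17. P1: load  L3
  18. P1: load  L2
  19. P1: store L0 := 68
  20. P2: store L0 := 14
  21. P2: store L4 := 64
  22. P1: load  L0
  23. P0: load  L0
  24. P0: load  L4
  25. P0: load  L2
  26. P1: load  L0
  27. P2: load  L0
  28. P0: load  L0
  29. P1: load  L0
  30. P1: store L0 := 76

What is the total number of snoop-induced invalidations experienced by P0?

1. P0: load  L0  bus=[BusRd]  L0: P0=E P1=I P2=I  mem[L0]=90
2. P2: store L0 := 14  bus=[BusRdX]  L0: P0=I P1=I P2=M  mem[L0]=90
3. P2: store L3 := 78  bus=[BusRdX]  L3: P0=I P1=I P2=M  mem[L3]=60
4. P1: store L0 := 25  bus=[BusRdX,Flush]  L0: P0=I P1=M P2=I  mem[L0]=14
5. P2: store L0 := 82  bus=[BusRdX,Flush]  L0: P0=I P1=I P2=M  mem[L0]=25
6. P1: load  L0  bus=[BusRd]  L0: P0=I P1=S P2=O  mem[L0]=25
7. P2: store L0 := 11  bus=[BusUpgr]  L0: P0=I P1=I P2=M  mem[L0]=25
8. P1: load  L2  bus=[BusRd]  L2: P0=I P1=E P2=I  mem[L2]=90
9. P2: load  L0  bus=[-]  L0: P0=I P1=I P2=M  mem[L0]=25
10. P1: load  L4  bus=[BusRd]  L4: P0=I P1=E P2=I  mem[L4]=20
11. P1: load  L1  bus=[BusRd]  L1: P0=I P1=E P2=I  mem[L1]=90
12. P1: load  L0  bus=[BusRd]  L0: P0=I P1=S P2=O  mem[L0]=25
13. P0: load  L0  bus=[BusRd]  L0: P0=S P1=S P2=O  mem[L0]=25
14. P1: store L0 := 7  bus=[BusUpgr,Flush]  L0: P0=I P1=M P2=I  mem[L0]=11
15. P1: store L0 := 6  bus=[-]  L0: P0=I P1=M P2=I  mem[L0]=11
16. P1: store L3 := 9  bus=[BusRdX,Flush]  L3: P0=I P1=M P2=I  mem[L3]=78
17. P1: load  L3  bus=[-]  L3: P0=I P1=M P2=I  mem[L3]=78
18. P1: load  L2  bus=[-]  L2: P0=I P1=E P2=I  mem[L2]=90
19. P1: store L0 := 68  bus=[-]  L0: P0=I P1=M P2=I  mem[L0]=11
20. P2: store L0 := 14  bus=[BusRdX,Flush]  L0: P0=I P1=I P2=M  mem[L0]=68
21. P2: store L4 := 64  bus=[BusRdX]  L4: P0=I P1=I P2=M  mem[L4]=20
22. P1: load  L0  bus=[BusRd]  L0: P0=I P1=S P2=O  mem[L0]=68
23. P0: load  L0  bus=[BusRd]  L0: P0=S P1=S P2=O  mem[L0]=68
24. P0: load  L4  bus=[BusRd]  L4: P0=S P1=I P2=O  mem[L4]=20
25. P0: load  L2  bus=[BusRd]  L2: P0=S P1=S P2=I  mem[L2]=90
26. P1: load  L0  bus=[-]  L0: P0=S P1=S P2=O  mem[L0]=68
27. P2: load  L0  bus=[-]  L0: P0=S P1=S P2=O  mem[L0]=68
28. P0: load  L0  bus=[-]  L0: P0=S P1=S P2=O  mem[L0]=68
29. P1: load  L0  bus=[-]  L0: P0=S P1=S P2=O  mem[L0]=68
30. P1: store L0 := 76  bus=[BusUpgr,Flush]  L0: P0=I P1=M P2=I  mem[L0]=14

invalidations = 3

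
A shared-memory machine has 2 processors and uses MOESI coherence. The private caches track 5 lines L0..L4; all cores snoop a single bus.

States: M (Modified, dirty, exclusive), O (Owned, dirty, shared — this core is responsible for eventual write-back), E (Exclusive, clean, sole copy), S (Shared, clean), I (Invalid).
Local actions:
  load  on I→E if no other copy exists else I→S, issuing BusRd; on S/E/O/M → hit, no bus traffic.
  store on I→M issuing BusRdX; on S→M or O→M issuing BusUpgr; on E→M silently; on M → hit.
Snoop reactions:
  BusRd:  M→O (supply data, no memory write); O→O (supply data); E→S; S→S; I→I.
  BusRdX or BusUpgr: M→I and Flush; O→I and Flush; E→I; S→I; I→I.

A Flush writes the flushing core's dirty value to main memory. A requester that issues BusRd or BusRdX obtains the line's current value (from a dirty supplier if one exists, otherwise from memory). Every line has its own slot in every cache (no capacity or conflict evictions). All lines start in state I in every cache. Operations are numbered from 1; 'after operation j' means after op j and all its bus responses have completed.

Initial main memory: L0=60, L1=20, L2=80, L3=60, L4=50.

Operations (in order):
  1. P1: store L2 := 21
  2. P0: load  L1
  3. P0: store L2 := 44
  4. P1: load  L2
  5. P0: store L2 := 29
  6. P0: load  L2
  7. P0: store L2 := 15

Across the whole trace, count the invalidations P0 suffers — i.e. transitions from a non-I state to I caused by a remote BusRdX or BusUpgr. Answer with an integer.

  op1 P1: store L2 := 21 → I/M on L2; bus BusRdX; mem=80
  op2 P0: load  L1 → E/I on L1; bus BusRd; mem=20
  op3 P0: store L2 := 44 → M/I on L2; bus BusRdX Flush; mem=21
  op4 P1: load  L2 → O/S on L2; bus BusRd; mem=21
  op5 P0: store L2 := 29 → M/I on L2; bus BusUpgr; mem=21
  op6 P0: load  L2 → M/I on L2; bus (none); mem=21
  op7 P0: store L2 := 15 → M/I on L2; bus (none); mem=21

invalidations = 0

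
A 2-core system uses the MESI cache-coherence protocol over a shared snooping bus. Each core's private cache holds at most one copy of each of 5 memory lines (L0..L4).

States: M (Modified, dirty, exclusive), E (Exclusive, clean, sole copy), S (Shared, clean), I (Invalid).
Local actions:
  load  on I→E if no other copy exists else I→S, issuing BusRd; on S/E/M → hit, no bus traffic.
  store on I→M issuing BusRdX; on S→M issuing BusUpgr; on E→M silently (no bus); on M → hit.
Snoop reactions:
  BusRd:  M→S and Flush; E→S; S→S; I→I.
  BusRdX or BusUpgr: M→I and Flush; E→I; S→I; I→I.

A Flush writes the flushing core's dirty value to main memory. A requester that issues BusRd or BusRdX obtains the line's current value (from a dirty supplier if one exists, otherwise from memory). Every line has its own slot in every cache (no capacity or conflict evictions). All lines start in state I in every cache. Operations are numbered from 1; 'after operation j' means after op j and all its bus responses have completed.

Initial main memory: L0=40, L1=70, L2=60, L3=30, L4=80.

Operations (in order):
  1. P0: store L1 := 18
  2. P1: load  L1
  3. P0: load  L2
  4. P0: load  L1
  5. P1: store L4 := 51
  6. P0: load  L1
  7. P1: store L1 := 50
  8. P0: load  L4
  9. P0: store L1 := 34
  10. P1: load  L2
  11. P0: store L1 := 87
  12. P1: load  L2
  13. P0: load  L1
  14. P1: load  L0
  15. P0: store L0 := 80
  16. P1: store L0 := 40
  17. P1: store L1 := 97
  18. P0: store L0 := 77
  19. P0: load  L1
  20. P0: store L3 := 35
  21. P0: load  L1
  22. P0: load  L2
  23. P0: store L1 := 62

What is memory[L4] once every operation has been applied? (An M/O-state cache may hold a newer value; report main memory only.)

[1] P0: store L1 := 18 | P0:M(18), P1:I | bus: BusRdX
[2] P1: load  L1 | P0:S(18), P1:S(18) | bus: BusRd,Flush
[3] P0: load  L2 | P0:E(60), P1:I | bus: BusRd
[4] P0: load  L1 | P0:S(18), P1:S(18) | bus: none
[5] P1: store L4 := 51 | P0:I, P1:M(51) | bus: BusRdX
[6] P0: load  L1 | P0:S(18), P1:S(18) | bus: none
[7] P1: store L1 := 50 | P0:I, P1:M(50) | bus: BusUpgr
[8] P0: load  L4 | P0:S(51), P1:S(51) | bus: BusRd,Flush
[9] P0: store L1 := 34 | P0:M(34), P1:I | bus: BusRdX,Flush
[10] P1: load  L2 | P0:S(60), P1:S(60) | bus: BusRd
[11] P0: store L1 := 87 | P0:M(87), P1:I | bus: none
[12] P1: load  L2 | P0:S(60), P1:S(60) | bus: none
[13] P0: load  L1 | P0:M(87), P1:I | bus: none
[14] P1: load  L0 | P0:I, P1:E(40) | bus: BusRd
[15] P0: store L0 := 80 | P0:M(80), P1:I | bus: BusRdX
[16] P1: store L0 := 40 | P0:I, P1:M(40) | bus: BusRdX,Flush
[17] P1: store L1 := 97 | P0:I, P1:M(97) | bus: BusRdX,Flush
[18] P0: store L0 := 77 | P0:M(77), P1:I | bus: BusRdX,Flush
[19] P0: load  L1 | P0:S(97), P1:S(97) | bus: BusRd,Flush
[20] P0: store L3 := 35 | P0:M(35), P1:I | bus: BusRdX
[21] P0: load  L1 | P0:S(97), P1:S(97) | bus: none
[22] P0: load  L2 | P0:S(60), P1:S(60) | bus: none
[23] P0: store L1 := 62 | P0:M(62), P1:I | bus: BusUpgr

memory[L4] = 51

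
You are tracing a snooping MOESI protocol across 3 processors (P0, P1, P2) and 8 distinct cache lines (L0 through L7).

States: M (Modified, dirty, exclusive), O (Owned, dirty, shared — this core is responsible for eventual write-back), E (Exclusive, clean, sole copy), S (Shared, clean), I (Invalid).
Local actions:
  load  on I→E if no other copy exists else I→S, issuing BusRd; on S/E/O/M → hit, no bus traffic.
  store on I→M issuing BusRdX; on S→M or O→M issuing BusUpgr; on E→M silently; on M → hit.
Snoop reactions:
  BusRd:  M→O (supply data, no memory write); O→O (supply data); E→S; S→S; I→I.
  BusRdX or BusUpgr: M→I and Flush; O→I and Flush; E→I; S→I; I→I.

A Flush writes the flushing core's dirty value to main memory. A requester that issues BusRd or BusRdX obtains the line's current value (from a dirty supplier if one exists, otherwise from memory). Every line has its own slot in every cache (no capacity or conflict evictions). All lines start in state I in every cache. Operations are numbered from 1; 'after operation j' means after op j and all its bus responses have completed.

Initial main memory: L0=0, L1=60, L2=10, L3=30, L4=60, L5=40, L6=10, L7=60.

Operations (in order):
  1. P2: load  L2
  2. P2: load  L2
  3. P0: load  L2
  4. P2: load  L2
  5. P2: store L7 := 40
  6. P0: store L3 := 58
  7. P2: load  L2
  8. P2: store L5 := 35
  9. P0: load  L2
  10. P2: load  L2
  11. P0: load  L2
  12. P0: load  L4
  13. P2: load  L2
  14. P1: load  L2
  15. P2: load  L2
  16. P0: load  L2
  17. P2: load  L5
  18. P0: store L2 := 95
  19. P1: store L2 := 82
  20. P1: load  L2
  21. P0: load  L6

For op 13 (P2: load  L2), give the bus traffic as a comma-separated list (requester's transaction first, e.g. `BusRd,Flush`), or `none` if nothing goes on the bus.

step 1: P2: load  L2  ⟶  IIE  (L2)  txn=BusRd  M[L2]=10
step 2: P2: load  L2  ⟶  IIE  (L2)  txn=∅  M[L2]=10
step 3: P0: load  L2  ⟶  SIS  (L2)  txn=BusRd  M[L2]=10
step 4: P2: load  L2  ⟶  SIS  (L2)  txn=∅  M[L2]=10
step 5: P2: store L7 := 40  ⟶  IIM  (L7)  txn=BusRdX  M[L7]=60
step 6: P0: store L3 := 58  ⟶  MII  (L3)  txn=BusRdX  M[L3]=30
step 7: P2: load  L2  ⟶  SIS  (L2)  txn=∅  M[L2]=10
step 8: P2: store L5 := 35  ⟶  IIM  (L5)  txn=BusRdX  M[L5]=40
step 9: P0: load  L2  ⟶  SIS  (L2)  txn=∅  M[L2]=10
step 10: P2: load  L2  ⟶  SIS  (L2)  txn=∅  M[L2]=10
step 11: P0: load  L2  ⟶  SIS  (L2)  txn=∅  M[L2]=10
step 12: P0: load  L4  ⟶  EII  (L4)  txn=BusRd  M[L4]=60
step 13: P2: load  L2  ⟶  SIS  (L2)  txn=∅  M[L2]=10
step 14: P1: load  L2  ⟶  SSS  (L2)  txn=BusRd  M[L2]=10
step 15: P2: load  L2  ⟶  SSS  (L2)  txn=∅  M[L2]=10
step 16: P0: load  L2  ⟶  SSS  (L2)  txn=∅  M[L2]=10
step 17: P2: load  L5  ⟶  IIM  (L5)  txn=∅  M[L5]=40
step 18: P0: store L2 := 95  ⟶  MII  (L2)  txn=BusUpgr  M[L2]=10
step 19: P1: store L2 := 82  ⟶  IMI  (L2)  txn=BusRdX+Flush  M[L2]=95
step 20: P1: load  L2  ⟶  IMI  (L2)  txn=∅  M[L2]=95
step 21: P0: load  L6  ⟶  EII  (L6)  txn=BusRd  M[L6]=10

bus = none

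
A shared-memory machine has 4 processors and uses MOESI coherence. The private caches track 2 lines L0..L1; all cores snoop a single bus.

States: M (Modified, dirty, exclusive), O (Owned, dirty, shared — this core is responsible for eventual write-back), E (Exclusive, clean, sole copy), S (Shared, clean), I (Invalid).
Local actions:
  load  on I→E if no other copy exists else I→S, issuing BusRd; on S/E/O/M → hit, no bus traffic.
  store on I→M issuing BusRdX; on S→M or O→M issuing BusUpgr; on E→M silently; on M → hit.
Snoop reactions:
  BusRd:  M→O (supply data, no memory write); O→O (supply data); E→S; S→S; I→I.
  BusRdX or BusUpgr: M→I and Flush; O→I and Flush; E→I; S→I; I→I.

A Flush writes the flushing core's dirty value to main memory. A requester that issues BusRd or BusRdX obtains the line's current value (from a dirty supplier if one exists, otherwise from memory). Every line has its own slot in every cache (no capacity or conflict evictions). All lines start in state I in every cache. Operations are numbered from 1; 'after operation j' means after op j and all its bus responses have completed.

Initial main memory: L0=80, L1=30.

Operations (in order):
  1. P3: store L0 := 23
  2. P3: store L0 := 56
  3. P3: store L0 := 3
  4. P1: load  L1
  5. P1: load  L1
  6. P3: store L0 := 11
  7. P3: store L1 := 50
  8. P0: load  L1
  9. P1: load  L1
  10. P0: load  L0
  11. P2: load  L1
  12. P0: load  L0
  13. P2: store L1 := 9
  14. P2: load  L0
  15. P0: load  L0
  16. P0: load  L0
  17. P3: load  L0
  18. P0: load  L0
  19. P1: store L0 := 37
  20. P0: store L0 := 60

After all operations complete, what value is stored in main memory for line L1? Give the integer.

memory[L1] = 50

step 1: P3: store L0 := 23  ⟶  IIIM  (L0)  txn=BusRdX  M[L0]=80
step 2: P3: store L0 := 56  ⟶  IIIM  (L0)  txn=∅  M[L0]=80
step 3: P3: store L0 := 3  ⟶  IIIM  (L0)  txn=∅  M[L0]=80
step 4: P1: load  L1  ⟶  IEII  (L1)  txn=BusRd  M[L1]=30
step 5: P1: load  L1  ⟶  IEII  (L1)  txn=∅  M[L1]=30
step 6: P3: store L0 := 11  ⟶  IIIM  (L0)  txn=∅  M[L0]=80
step 7: P3: store L1 := 50  ⟶  IIIM  (L1)  txn=BusRdX  M[L1]=30
step 8: P0: load  L1  ⟶  SIIO  (L1)  txn=BusRd  M[L1]=30
step 9: P1: load  L1  ⟶  SSIO  (L1)  txn=BusRd  M[L1]=30
step 10: P0: load  L0  ⟶  SIIO  (L0)  txn=BusRd  M[L0]=80
step 11: P2: load  L1  ⟶  SSSO  (L1)  txn=BusRd  M[L1]=30
step 12: P0: load  L0  ⟶  SIIO  (L0)  txn=∅  M[L0]=80
step 13: P2: store L1 := 9  ⟶  IIMI  (L1)  txn=BusUpgr+Flush  M[L1]=50
step 14: P2: load  L0  ⟶  SISO  (L0)  txn=BusRd  M[L0]=80
step 15: P0: load  L0  ⟶  SISO  (L0)  txn=∅  M[L0]=80
step 16: P0: load  L0  ⟶  SISO  (L0)  txn=∅  M[L0]=80
step 17: P3: load  L0  ⟶  SISO  (L0)  txn=∅  M[L0]=80
step 18: P0: load  L0  ⟶  SISO  (L0)  txn=∅  M[L0]=80
step 19: P1: store L0 := 37  ⟶  IMII  (L0)  txn=BusRdX+Flush  M[L0]=11
step 20: P0: store L0 := 60  ⟶  MIII  (L0)  txn=BusRdX+Flush  M[L0]=37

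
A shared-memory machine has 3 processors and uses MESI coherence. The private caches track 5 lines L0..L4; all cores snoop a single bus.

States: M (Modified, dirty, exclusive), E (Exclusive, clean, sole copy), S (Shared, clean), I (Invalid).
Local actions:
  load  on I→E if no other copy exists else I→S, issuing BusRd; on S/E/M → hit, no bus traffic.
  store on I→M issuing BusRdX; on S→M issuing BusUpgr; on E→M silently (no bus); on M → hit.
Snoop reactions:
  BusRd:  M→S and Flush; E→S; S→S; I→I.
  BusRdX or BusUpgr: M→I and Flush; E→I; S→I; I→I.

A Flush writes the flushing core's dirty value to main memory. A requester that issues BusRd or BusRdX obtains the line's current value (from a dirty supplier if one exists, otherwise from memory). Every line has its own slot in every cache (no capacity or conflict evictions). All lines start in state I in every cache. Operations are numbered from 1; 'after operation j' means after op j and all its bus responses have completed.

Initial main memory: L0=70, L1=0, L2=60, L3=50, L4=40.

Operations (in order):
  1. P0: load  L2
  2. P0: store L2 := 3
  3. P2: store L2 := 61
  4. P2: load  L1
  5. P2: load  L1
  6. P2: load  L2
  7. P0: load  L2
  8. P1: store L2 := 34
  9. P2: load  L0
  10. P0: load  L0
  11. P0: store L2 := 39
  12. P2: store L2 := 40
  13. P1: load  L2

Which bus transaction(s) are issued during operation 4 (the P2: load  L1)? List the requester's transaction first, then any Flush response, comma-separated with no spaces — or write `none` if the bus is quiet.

  op1 P0: load  L2 → E/I/I on L2; bus BusRd; mem=60
  op2 P0: store L2 := 3 → M/I/I on L2; bus (none); mem=60
  op3 P2: store L2 := 61 → I/I/M on L2; bus BusRdX Flush; mem=3
  op4 P2: load  L1 → I/I/E on L1; bus BusRd; mem=0
  op5 P2: load  L1 → I/I/E on L1; bus (none); mem=0
  op6 P2: load  L2 → I/I/M on L2; bus (none); mem=3
  op7 P0: load  L2 → S/I/S on L2; bus BusRd Flush; mem=61
  op8 P1: store L2 := 34 → I/M/I on L2; bus BusRdX; mem=61
  op9 P2: load  L0 → I/I/E on L0; bus BusRd; mem=70
  op10 P0: load  L0 → S/I/S on L0; bus BusRd; mem=70
  op11 P0: store L2 := 39 → M/I/I on L2; bus BusRdX Flush; mem=34
  op12 P2: store L2 := 40 → I/I/M on L2; bus BusRdX Flush; mem=39
  op13 P1: load  L2 → I/S/S on L2; bus BusRd Flush; mem=40

bus = BusRd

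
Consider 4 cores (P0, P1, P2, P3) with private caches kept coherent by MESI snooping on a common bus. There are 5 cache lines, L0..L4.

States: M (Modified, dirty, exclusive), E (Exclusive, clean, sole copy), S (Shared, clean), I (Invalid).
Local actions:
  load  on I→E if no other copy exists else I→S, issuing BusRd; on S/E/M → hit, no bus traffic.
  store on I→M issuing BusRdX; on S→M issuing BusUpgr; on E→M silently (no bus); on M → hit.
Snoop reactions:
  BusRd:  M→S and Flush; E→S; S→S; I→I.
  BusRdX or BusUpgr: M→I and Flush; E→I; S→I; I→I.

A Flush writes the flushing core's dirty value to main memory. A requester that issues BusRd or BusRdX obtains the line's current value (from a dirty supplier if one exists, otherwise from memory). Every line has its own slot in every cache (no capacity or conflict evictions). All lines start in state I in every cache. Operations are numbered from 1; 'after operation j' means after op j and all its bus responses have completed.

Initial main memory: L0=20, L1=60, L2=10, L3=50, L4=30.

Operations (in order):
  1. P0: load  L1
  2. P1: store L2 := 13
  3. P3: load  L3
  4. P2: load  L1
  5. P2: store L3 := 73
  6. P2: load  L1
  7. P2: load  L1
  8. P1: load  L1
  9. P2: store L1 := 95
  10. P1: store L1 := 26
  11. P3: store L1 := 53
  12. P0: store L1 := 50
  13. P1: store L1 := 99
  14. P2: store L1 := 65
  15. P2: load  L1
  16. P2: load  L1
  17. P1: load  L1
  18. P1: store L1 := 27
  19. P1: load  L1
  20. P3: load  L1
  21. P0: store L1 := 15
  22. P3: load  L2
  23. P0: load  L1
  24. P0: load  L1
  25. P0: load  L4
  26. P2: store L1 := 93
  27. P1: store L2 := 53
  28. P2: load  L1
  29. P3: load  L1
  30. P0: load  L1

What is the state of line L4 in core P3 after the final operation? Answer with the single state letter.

1. P0: load  L1  bus=[BusRd]  L1: P0=E P1=I P2=I P3=I  mem[L1]=60
2. P1: store L2 := 13  bus=[BusRdX]  L2: P0=I P1=M P2=I P3=I  mem[L2]=10
3. P3: load  L3  bus=[BusRd]  L3: P0=I P1=I P2=I P3=E  mem[L3]=50
4. P2: load  L1  bus=[BusRd]  L1: P0=S P1=I P2=S P3=I  mem[L1]=60
5. P2: store L3 := 73  bus=[BusRdX]  L3: P0=I P1=I P2=M P3=I  mem[L3]=50
6. P2: load  L1  bus=[-]  L1: P0=S P1=I P2=S P3=I  mem[L1]=60
7. P2: load  L1  bus=[-]  L1: P0=S P1=I P2=S P3=I  mem[L1]=60
8. P1: load  L1  bus=[BusRd]  L1: P0=S P1=S P2=S P3=I  mem[L1]=60
9. P2: store L1 := 95  bus=[BusUpgr]  L1: P0=I P1=I P2=M P3=I  mem[L1]=60
10. P1: store L1 := 26  bus=[BusRdX,Flush]  L1: P0=I P1=M P2=I P3=I  mem[L1]=95
11. P3: store L1 := 53  bus=[BusRdX,Flush]  L1: P0=I P1=I P2=I P3=M  mem[L1]=26
12. P0: store L1 := 50  bus=[BusRdX,Flush]  L1: P0=M P1=I P2=I P3=I  mem[L1]=53
13. P1: store L1 := 99  bus=[BusRdX,Flush]  L1: P0=I P1=M P2=I P3=I  mem[L1]=50
14. P2: store L1 := 65  bus=[BusRdX,Flush]  L1: P0=I P1=I P2=M P3=I  mem[L1]=99
15. P2: load  L1  bus=[-]  L1: P0=I P1=I P2=M P3=I  mem[L1]=99
16. P2: load  L1  bus=[-]  L1: P0=I P1=I P2=M P3=I  mem[L1]=99
17. P1: load  L1  bus=[BusRd,Flush]  L1: P0=I P1=S P2=S P3=I  mem[L1]=65
18. P1: store L1 := 27  bus=[BusUpgr]  L1: P0=I P1=M P2=I P3=I  mem[L1]=65
19. P1: load  L1  bus=[-]  L1: P0=I P1=M P2=I P3=I  mem[L1]=65
20. P3: load  L1  bus=[BusRd,Flush]  L1: P0=I P1=S P2=I P3=S  mem[L1]=27
21. P0: store L1 := 15  bus=[BusRdX]  L1: P0=M P1=I P2=I P3=I  mem[L1]=27
22. P3: load  L2  bus=[BusRd,Flush]  L2: P0=I P1=S P2=I P3=S  mem[L2]=13
23. P0: load  L1  bus=[-]  L1: P0=M P1=I P2=I P3=I  mem[L1]=27
24. P0: load  L1  bus=[-]  L1: P0=M P1=I P2=I P3=I  mem[L1]=27
25. P0: load  L4  bus=[BusRd]  L4: P0=E P1=I P2=I P3=I  mem[L4]=30
26. P2: store L1 := 93  bus=[BusRdX,Flush]  L1: P0=I P1=I P2=M P3=I  mem[L1]=15
27. P1: store L2 := 53  bus=[BusUpgr]  L2: P0=I P1=M P2=I P3=I  mem[L2]=13
28. P2: load  L1  bus=[-]  L1: P0=I P1=I P2=M P3=I  mem[L1]=15
29. P3: load  L1  bus=[BusRd,Flush]  L1: P0=I P1=I P2=S P3=S  mem[L1]=93
30. P0: load  L1  bus=[BusRd]  L1: P0=S P1=I P2=S P3=S  mem[L1]=93

state = I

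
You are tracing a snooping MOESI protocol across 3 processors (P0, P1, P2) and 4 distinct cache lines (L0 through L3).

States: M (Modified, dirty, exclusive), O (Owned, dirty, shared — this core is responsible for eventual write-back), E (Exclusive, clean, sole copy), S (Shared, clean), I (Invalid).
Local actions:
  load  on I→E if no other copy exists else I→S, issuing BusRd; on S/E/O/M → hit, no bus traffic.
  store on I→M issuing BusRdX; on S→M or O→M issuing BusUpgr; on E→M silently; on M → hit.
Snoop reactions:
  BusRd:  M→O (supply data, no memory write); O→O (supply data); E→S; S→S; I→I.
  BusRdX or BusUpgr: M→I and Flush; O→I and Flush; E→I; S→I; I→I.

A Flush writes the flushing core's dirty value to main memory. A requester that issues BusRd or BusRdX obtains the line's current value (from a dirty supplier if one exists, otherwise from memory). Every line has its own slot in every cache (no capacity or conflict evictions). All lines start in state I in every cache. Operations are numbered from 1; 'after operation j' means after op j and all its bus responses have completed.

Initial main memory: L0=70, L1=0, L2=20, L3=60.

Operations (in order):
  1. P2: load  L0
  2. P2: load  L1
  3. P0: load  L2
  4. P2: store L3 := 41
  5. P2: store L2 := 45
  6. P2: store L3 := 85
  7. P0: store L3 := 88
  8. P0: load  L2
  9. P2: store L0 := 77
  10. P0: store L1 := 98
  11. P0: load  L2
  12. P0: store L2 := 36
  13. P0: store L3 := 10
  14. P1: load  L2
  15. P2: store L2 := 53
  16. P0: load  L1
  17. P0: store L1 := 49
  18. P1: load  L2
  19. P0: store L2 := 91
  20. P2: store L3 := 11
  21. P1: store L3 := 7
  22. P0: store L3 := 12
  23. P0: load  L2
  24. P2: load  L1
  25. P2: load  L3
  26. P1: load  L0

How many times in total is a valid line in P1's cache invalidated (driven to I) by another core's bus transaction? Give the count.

invalidations = 3

1. P2: load  L0  bus=[BusRd]  L0: P0=I P1=I P2=E  mem[L0]=70
2. P2: load  L1  bus=[BusRd]  L1: P0=I P1=I P2=E  mem[L1]=0
3. P0: load  L2  bus=[BusRd]  L2: P0=E P1=I P2=I  mem[L2]=20
4. P2: store L3 := 41  bus=[BusRdX]  L3: P0=I P1=I P2=M  mem[L3]=60
5. P2: store L2 := 45  bus=[BusRdX]  L2: P0=I P1=I P2=M  mem[L2]=20
6. P2: store L3 := 85  bus=[-]  L3: P0=I P1=I P2=M  mem[L3]=60
7. P0: store L3 := 88  bus=[BusRdX,Flush]  L3: P0=M P1=I P2=I  mem[L3]=85
8. P0: load  L2  bus=[BusRd]  L2: P0=S P1=I P2=O  mem[L2]=20
9. P2: store L0 := 77  bus=[-]  L0: P0=I P1=I P2=M  mem[L0]=70
10. P0: store L1 := 98  bus=[BusRdX]  L1: P0=M P1=I P2=I  mem[L1]=0
11. P0: load  L2  bus=[-]  L2: P0=S P1=I P2=O  mem[L2]=20
12. P0: store L2 := 36  bus=[BusUpgr,Flush]  L2: P0=M P1=I P2=I  mem[L2]=45
13. P0: store L3 := 10  bus=[-]  L3: P0=M P1=I P2=I  mem[L3]=85
14. P1: load  L2  bus=[BusRd]  L2: P0=O P1=S P2=I  mem[L2]=45
15. P2: store L2 := 53  bus=[BusRdX,Flush]  L2: P0=I P1=I P2=M  mem[L2]=36
16. P0: load  L1  bus=[-]  L1: P0=M P1=I P2=I  mem[L1]=0
17. P0: store L1 := 49  bus=[-]  L1: P0=M P1=I P2=I  mem[L1]=0
18. P1: load  L2  bus=[BusRd]  L2: P0=I P1=S P2=O  mem[L2]=36
19. P0: store L2 := 91  bus=[BusRdX,Flush]  L2: P0=M P1=I P2=I  mem[L2]=53
20. P2: store L3 := 11  bus=[BusRdX,Flush]  L3: P0=I P1=I P2=M  mem[L3]=10
21. P1: store L3 := 7  bus=[BusRdX,Flush]  L3: P0=I P1=M P2=I  mem[L3]=11
22. P0: store L3 := 12  bus=[BusRdX,Flush]  L3: P0=M P1=I P2=I  mem[L3]=7
23. P0: load  L2  bus=[-]  L2: P0=M P1=I P2=I  mem[L2]=53
24. P2: load  L1  bus=[BusRd]  L1: P0=O P1=I P2=S  mem[L1]=0
25. P2: load  L3  bus=[BusRd]  L3: P0=O P1=I P2=S  mem[L3]=7
26. P1: load  L0  bus=[BusRd]  L0: P0=I P1=S P2=O  mem[L0]=70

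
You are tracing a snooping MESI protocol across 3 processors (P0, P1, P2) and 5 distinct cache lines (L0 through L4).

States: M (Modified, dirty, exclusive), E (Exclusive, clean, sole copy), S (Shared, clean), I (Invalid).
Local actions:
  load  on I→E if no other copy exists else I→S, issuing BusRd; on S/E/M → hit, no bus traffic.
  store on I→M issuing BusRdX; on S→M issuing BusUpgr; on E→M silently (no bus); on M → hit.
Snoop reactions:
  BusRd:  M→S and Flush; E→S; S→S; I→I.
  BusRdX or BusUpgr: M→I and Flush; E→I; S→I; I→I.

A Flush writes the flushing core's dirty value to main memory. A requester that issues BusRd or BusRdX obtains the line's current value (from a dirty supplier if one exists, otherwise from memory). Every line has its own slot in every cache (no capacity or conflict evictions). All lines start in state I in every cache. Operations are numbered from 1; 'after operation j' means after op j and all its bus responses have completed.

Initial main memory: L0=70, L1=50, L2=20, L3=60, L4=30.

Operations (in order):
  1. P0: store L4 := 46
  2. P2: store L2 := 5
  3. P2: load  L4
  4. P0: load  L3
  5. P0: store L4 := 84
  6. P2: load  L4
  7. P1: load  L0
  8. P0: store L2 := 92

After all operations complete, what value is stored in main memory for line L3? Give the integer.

[1] P0: store L4 := 46 | P0:M(46), P1:I, P2:I | bus: BusRdX
[2] P2: store L2 := 5 | P0:I, P1:I, P2:M(5) | bus: BusRdX
[3] P2: load  L4 | P0:S(46), P1:I, P2:S(46) | bus: BusRd,Flush
[4] P0: load  L3 | P0:E(60), P1:I, P2:I | bus: BusRd
[5] P0: store L4 := 84 | P0:M(84), P1:I, P2:I | bus: BusUpgr
[6] P2: load  L4 | P0:S(84), P1:I, P2:S(84) | bus: BusRd,Flush
[7] P1: load  L0 | P0:I, P1:E(70), P2:I | bus: BusRd
[8] P0: store L2 := 92 | P0:M(92), P1:I, P2:I | bus: BusRdX,Flush

memory[L3] = 60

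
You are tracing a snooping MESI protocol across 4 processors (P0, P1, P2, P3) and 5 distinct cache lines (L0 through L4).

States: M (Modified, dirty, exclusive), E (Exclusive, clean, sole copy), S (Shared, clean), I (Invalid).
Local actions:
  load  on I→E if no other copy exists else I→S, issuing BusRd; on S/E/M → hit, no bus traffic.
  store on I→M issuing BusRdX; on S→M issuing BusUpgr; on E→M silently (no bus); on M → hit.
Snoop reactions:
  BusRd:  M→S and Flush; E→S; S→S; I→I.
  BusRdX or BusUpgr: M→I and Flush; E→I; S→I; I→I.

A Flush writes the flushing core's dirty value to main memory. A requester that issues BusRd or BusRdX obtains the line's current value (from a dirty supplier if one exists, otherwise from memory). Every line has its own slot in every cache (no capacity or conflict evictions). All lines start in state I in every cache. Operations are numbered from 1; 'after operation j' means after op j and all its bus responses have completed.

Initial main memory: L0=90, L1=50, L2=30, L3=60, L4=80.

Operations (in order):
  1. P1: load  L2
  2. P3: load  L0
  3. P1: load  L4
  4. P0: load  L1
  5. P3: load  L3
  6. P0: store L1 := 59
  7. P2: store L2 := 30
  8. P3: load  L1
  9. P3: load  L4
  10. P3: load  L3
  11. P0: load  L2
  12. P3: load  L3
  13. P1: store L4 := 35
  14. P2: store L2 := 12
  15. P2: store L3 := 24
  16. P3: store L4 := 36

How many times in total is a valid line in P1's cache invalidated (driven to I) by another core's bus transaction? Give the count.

1. P1: load  L2  bus=[BusRd]  L2: P0=I P1=E P2=I P3=I  mem[L2]=30
2. P3: load  L0  bus=[BusRd]  L0: P0=I P1=I P2=I P3=E  mem[L0]=90
3. P1: load  L4  bus=[BusRd]  L4: P0=I P1=E P2=I P3=I  mem[L4]=80
4. P0: load  L1  bus=[BusRd]  L1: P0=E P1=I P2=I P3=I  mem[L1]=50
5. P3: load  L3  bus=[BusRd]  L3: P0=I P1=I P2=I P3=E  mem[L3]=60
6. P0: store L1 := 59  bus=[-]  L1: P0=M P1=I P2=I P3=I  mem[L1]=50
7. P2: store L2 := 30  bus=[BusRdX]  L2: P0=I P1=I P2=M P3=I  mem[L2]=30
8. P3: load  L1  bus=[BusRd,Flush]  L1: P0=S P1=I P2=I P3=S  mem[L1]=59
9. P3: load  L4  bus=[BusRd]  L4: P0=I P1=S P2=I P3=S  mem[L4]=80
10. P3: load  L3  bus=[-]  L3: P0=I P1=I P2=I P3=E  mem[L3]=60
11. P0: load  L2  bus=[BusRd,Flush]  L2: P0=S P1=I P2=S P3=I  mem[L2]=30
12. P3: load  L3  bus=[-]  L3: P0=I P1=I P2=I P3=E  mem[L3]=60
13. P1: store L4 := 35  bus=[BusUpgr]  L4: P0=I P1=M P2=I P3=I  mem[L4]=80
14. P2: store L2 := 12  bus=[BusUpgr]  L2: P0=I P1=I P2=M P3=I  mem[L2]=30
15. P2: store L3 := 24  bus=[BusRdX]  L3: P0=I P1=I P2=M P3=I  mem[L3]=60
16. P3: store L4 := 36  bus=[BusRdX,Flush]  L4: P0=I P1=I P2=I P3=M  mem[L4]=35

invalidations = 2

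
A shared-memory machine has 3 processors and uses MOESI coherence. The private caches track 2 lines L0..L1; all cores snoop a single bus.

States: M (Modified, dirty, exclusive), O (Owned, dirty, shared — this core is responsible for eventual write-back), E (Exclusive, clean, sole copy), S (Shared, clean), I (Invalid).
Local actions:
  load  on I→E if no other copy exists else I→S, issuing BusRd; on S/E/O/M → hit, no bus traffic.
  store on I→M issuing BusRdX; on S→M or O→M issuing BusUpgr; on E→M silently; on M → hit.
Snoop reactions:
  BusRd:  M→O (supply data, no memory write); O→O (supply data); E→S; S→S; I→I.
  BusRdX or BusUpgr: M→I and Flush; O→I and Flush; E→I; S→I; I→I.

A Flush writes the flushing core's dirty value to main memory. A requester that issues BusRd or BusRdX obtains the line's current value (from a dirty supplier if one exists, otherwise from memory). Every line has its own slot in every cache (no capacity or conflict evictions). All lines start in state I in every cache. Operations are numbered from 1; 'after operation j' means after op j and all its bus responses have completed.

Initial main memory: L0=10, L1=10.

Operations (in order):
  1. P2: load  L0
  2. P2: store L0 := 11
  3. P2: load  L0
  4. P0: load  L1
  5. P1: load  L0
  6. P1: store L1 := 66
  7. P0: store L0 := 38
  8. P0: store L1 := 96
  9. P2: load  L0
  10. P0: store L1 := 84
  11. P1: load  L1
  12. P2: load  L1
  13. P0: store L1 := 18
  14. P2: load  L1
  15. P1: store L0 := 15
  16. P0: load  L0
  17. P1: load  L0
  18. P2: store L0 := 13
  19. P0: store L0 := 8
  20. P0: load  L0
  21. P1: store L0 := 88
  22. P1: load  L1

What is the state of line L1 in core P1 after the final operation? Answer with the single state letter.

state = S

step 1: P2: load  L0  ⟶  IIE  (L0)  txn=BusRd  M[L0]=10
step 2: P2: store L0 := 11  ⟶  IIM  (L0)  txn=∅  M[L0]=10
step 3: P2: load  L0  ⟶  IIM  (L0)  txn=∅  M[L0]=10
step 4: P0: load  L1  ⟶  EII  (L1)  txn=BusRd  M[L1]=10
step 5: P1: load  L0  ⟶  ISO  (L0)  txn=BusRd  M[L0]=10
step 6: P1: store L1 := 66  ⟶  IMI  (L1)  txn=BusRdX  M[L1]=10
step 7: P0: store L0 := 38  ⟶  MII  (L0)  txn=BusRdX+Flush  M[L0]=11
step 8: P0: store L1 := 96  ⟶  MII  (L1)  txn=BusRdX+Flush  M[L1]=66
step 9: P2: load  L0  ⟶  OIS  (L0)  txn=BusRd  M[L0]=11
step 10: P0: store L1 := 84  ⟶  MII  (L1)  txn=∅  M[L1]=66
step 11: P1: load  L1  ⟶  OSI  (L1)  txn=BusRd  M[L1]=66
step 12: P2: load  L1  ⟶  OSS  (L1)  txn=BusRd  M[L1]=66
step 13: P0: store L1 := 18  ⟶  MII  (L1)  txn=BusUpgr  M[L1]=66
step 14: P2: load  L1  ⟶  OIS  (L1)  txn=BusRd  M[L1]=66
step 15: P1: store L0 := 15  ⟶  IMI  (L0)  txn=BusRdX+Flush  M[L0]=38
step 16: P0: load  L0  ⟶  SOI  (L0)  txn=BusRd  M[L0]=38
step 17: P1: load  L0  ⟶  SOI  (L0)  txn=∅  M[L0]=38
step 18: P2: store L0 := 13  ⟶  IIM  (L0)  txn=BusRdX+Flush  M[L0]=15
step 19: P0: store L0 := 8  ⟶  MII  (L0)  txn=BusRdX+Flush  M[L0]=13
step 20: P0: load  L0  ⟶  MII  (L0)  txn=∅  M[L0]=13
step 21: P1: store L0 := 88  ⟶  IMI  (L0)  txn=BusRdX+Flush  M[L0]=8
step 22: P1: load  L1  ⟶  OSS  (L1)  txn=BusRd  M[L1]=66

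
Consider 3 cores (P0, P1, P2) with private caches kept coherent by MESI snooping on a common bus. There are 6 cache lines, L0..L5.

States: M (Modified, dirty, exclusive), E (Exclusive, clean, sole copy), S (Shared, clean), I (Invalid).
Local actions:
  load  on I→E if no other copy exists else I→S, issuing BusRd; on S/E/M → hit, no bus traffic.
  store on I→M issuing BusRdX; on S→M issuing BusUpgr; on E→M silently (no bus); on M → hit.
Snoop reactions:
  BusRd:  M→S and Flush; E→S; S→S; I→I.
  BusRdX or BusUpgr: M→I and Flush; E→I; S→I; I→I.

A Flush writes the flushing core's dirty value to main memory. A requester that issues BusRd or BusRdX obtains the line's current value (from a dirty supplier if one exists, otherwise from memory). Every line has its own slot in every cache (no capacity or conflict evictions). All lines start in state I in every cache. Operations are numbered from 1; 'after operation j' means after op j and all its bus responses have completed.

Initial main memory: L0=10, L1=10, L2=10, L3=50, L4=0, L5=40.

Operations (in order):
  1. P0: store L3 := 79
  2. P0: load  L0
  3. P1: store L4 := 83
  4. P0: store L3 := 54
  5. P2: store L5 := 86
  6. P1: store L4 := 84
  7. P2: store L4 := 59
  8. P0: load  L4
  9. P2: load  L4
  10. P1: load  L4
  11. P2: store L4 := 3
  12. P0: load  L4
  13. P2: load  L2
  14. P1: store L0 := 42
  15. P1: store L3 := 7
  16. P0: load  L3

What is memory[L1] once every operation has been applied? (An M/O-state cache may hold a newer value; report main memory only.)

  op1 P0: store L3 := 79 → M/I/I on L3; bus BusRdX; mem=50
  op2 P0: load  L0 → E/I/I on L0; bus BusRd; mem=10
  op3 P1: store L4 := 83 → I/M/I on L4; bus BusRdX; mem=0
  op4 P0: store L3 := 54 → M/I/I on L3; bus (none); mem=50
  op5 P2: store L5 := 86 → I/I/M on L5; bus BusRdX; mem=40
  op6 P1: store L4 := 84 → I/M/I on L4; bus (none); mem=0
  op7 P2: store L4 := 59 → I/I/M on L4; bus BusRdX Flush; mem=84
  op8 P0: load  L4 → S/I/S on L4; bus BusRd Flush; mem=59
  op9 P2: load  L4 → S/I/S on L4; bus (none); mem=59
  op10 P1: load  L4 → S/S/S on L4; bus BusRd; mem=59
  op11 P2: store L4 := 3 → I/I/M on L4; bus BusUpgr; mem=59
  op12 P0: load  L4 → S/I/S on L4; bus BusRd Flush; mem=3
  op13 P2: load  L2 → I/I/E on L2; bus BusRd; mem=10
  op14 P1: store L0 := 42 → I/M/I on L0; bus BusRdX; mem=10
  op15 P1: store L3 := 7 → I/M/I on L3; bus BusRdX Flush; mem=54
  op16 P0: load  L3 → S/S/I on L3; bus BusRd Flush; mem=7

memory[L1] = 10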